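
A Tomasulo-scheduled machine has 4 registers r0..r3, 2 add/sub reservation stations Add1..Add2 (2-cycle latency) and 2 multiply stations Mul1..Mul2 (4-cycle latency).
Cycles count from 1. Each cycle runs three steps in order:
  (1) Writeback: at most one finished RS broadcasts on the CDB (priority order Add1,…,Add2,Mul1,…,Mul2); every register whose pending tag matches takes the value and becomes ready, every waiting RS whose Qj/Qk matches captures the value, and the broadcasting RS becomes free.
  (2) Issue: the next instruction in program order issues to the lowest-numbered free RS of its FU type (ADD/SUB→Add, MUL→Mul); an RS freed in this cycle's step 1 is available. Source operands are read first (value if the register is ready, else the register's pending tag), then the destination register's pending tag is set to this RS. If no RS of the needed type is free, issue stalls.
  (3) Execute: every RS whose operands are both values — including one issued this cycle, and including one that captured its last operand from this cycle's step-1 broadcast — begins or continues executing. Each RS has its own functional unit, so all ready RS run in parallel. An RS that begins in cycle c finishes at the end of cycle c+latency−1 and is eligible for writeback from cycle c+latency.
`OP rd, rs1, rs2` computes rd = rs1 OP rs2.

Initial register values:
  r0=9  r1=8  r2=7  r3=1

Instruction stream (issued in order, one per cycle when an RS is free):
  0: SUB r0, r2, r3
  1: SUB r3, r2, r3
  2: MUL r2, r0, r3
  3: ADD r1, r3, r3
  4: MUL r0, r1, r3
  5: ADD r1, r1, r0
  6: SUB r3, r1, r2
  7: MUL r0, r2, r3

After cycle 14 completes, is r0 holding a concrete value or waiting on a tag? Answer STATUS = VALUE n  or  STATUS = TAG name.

STATUS = TAG Mul1

cycle 1: issue SUB r0<-Add1 // r0:Add1,r1:8,r2:7,r3:1
cycle 2: issue SUB r3<-Add2 // r0:Add1,r1:8,r2:7,r3:Add2
cycle 3: CDB Add1=6; issue MUL r2<-Mul1 // r0:6,r1:8,r2:Mul1,r3:Add2
cycle 4: CDB Add2=6; issue ADD r1<-Add1 // r0:6,r1:Add1,r2:Mul1,r3:6
cycle 5: issue MUL r0<-Mul2 // r0:Mul2,r1:Add1,r2:Mul1,r3:6
cycle 6: CDB Add1=12; issue ADD r1<-Add1 // r0:Mul2,r1:Add1,r2:Mul1,r3:6
cycle 7: issue SUB r3<-Add2 // r0:Mul2,r1:Add1,r2:Mul1,r3:Add2
cycle 8: CDB Mul1=36; issue MUL r0<-Mul1 // r0:Mul1,r1:Add1,r2:36,r3:Add2
cycle 9: - // r0:Mul1,r1:Add1,r2:36,r3:Add2
cycle 10: CDB Mul2=72 // r0:Mul1,r1:Add1,r2:36,r3:Add2
cycle 11: - // r0:Mul1,r1:Add1,r2:36,r3:Add2
cycle 12: CDB Add1=84 // r0:Mul1,r1:84,r2:36,r3:Add2
cycle 13: - // r0:Mul1,r1:84,r2:36,r3:Add2
cycle 14: CDB Add2=48 // r0:Mul1,r1:84,r2:36,r3:48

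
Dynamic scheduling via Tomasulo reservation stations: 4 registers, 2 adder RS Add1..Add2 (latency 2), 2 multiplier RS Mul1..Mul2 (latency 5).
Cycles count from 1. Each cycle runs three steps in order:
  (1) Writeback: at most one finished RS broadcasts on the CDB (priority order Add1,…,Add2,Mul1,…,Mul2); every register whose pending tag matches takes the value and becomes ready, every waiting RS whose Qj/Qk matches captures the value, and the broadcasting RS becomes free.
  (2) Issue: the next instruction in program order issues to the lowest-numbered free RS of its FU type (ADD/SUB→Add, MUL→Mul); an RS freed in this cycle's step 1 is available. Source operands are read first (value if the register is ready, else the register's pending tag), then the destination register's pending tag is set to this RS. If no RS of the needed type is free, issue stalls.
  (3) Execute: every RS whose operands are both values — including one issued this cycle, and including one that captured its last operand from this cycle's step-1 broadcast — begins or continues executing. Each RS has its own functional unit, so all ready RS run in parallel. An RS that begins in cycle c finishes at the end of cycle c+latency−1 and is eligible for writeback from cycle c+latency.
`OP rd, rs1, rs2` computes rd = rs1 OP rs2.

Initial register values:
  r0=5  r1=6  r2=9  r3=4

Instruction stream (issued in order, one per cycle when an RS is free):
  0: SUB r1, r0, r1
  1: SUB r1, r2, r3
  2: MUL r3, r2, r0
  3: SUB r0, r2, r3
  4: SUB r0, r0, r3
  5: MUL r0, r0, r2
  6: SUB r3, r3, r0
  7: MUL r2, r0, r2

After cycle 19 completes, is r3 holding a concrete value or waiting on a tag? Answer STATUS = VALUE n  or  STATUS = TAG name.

c1: issue SUB r1<-Add1 | r0:5,r1:Add1,r2:9,r3:4
c2: issue SUB r1<-Add2 | r0:5,r1:Add2,r2:9,r3:4
c3: CDB Add1=-1; issue MUL r3<-Mul1 | r0:5,r1:Add2,r2:9,r3:Mul1
c4: CDB Add2=5; issue SUB r0<-Add1 | r0:Add1,r1:5,r2:9,r3:Mul1
c5: issue SUB r0<-Add2 | r0:Add2,r1:5,r2:9,r3:Mul1
c6: issue MUL r0<-Mul2 | r0:Mul2,r1:5,r2:9,r3:Mul1
c7: stall | r0:Mul2,r1:5,r2:9,r3:Mul1
c8: CDB Mul1=45; stall | r0:Mul2,r1:5,r2:9,r3:45
c9: stall | r0:Mul2,r1:5,r2:9,r3:45
c10: CDB Add1=-36; issue SUB r3<-Add1 | r0:Mul2,r1:5,r2:9,r3:Add1
c11: issue MUL r2<-Mul1 | r0:Mul2,r1:5,r2:Mul1,r3:Add1
c12: CDB Add2=-81 | r0:Mul2,r1:5,r2:Mul1,r3:Add1
c13: - | r0:Mul2,r1:5,r2:Mul1,r3:Add1
c14: - | r0:Mul2,r1:5,r2:Mul1,r3:Add1
c15: - | r0:Mul2,r1:5,r2:Mul1,r3:Add1
c16: - | r0:Mul2,r1:5,r2:Mul1,r3:Add1
c17: CDB Mul2=-729 | r0:-729,r1:5,r2:Mul1,r3:Add1
c18: - | r0:-729,r1:5,r2:Mul1,r3:Add1
c19: CDB Add1=774 | r0:-729,r1:5,r2:Mul1,r3:774

STATUS = VALUE 774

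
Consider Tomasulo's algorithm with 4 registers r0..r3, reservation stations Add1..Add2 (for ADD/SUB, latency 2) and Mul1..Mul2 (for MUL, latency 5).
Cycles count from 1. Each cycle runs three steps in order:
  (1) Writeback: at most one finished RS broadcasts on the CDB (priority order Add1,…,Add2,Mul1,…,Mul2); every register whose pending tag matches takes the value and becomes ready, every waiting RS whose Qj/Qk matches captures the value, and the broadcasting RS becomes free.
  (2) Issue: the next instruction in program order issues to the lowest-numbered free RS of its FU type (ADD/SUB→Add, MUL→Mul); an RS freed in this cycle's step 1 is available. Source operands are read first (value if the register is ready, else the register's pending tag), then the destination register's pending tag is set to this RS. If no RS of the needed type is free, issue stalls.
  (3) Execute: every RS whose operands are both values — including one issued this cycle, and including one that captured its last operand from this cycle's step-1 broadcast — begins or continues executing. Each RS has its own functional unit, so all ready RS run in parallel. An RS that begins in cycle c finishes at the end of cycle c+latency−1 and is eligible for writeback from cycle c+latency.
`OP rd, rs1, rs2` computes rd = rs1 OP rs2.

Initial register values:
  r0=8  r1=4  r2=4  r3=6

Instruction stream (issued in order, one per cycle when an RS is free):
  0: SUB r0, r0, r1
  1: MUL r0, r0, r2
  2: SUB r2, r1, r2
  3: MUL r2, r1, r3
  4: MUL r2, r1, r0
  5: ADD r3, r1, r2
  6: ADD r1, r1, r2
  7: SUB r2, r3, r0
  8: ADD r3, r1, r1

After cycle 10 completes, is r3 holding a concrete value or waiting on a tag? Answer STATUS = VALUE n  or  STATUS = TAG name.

STATUS = TAG Add1

c1: issue SUB r0<-Add1 | r0:Add1,r1:4,r2:4,r3:6
c2: issue MUL r0<-Mul1 | r0:Mul1,r1:4,r2:4,r3:6
c3: CDB Add1=4; issue SUB r2<-Add1 | r0:Mul1,r1:4,r2:Add1,r3:6
c4: issue MUL r2<-Mul2 | r0:Mul1,r1:4,r2:Mul2,r3:6
c5: CDB Add1=0; stall | r0:Mul1,r1:4,r2:Mul2,r3:6
c6: stall | r0:Mul1,r1:4,r2:Mul2,r3:6
c7: stall | r0:Mul1,r1:4,r2:Mul2,r3:6
c8: CDB Mul1=16; issue MUL r2<-Mul1 | r0:16,r1:4,r2:Mul1,r3:6
c9: CDB Mul2=24; issue ADD r3<-Add1 | r0:16,r1:4,r2:Mul1,r3:Add1
c10: issue ADD r1<-Add2 | r0:16,r1:Add2,r2:Mul1,r3:Add1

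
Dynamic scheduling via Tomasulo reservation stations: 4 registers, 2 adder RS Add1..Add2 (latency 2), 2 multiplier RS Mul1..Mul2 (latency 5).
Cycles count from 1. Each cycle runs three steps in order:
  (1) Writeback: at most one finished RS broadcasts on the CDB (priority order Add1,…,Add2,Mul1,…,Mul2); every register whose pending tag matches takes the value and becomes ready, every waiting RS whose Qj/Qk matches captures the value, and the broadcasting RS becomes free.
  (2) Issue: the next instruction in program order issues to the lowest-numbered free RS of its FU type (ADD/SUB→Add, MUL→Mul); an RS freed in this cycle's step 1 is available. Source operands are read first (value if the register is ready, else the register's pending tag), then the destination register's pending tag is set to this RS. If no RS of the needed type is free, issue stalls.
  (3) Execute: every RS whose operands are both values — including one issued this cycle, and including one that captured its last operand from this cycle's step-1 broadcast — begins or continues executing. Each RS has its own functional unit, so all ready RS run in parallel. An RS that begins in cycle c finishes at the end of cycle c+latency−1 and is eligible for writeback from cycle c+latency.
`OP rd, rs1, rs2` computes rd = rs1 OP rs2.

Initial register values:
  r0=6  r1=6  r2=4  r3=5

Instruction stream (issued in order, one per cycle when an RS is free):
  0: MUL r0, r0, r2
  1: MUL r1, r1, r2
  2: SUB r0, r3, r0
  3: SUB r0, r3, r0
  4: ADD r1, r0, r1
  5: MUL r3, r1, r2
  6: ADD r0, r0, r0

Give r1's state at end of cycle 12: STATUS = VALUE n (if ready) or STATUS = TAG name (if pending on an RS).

STATUS = VALUE 48

c1: issue MUL r0<-Mul1 | r0:Mul1,r1:6,r2:4,r3:5
c2: issue MUL r1<-Mul2 | r0:Mul1,r1:Mul2,r2:4,r3:5
c3: issue SUB r0<-Add1 | r0:Add1,r1:Mul2,r2:4,r3:5
c4: issue SUB r0<-Add2 | r0:Add2,r1:Mul2,r2:4,r3:5
c5: stall | r0:Add2,r1:Mul2,r2:4,r3:5
c6: CDB Mul1=24; stall | r0:Add2,r1:Mul2,r2:4,r3:5
c7: CDB Mul2=24; stall | r0:Add2,r1:24,r2:4,r3:5
c8: CDB Add1=-19; issue ADD r1<-Add1 | r0:Add2,r1:Add1,r2:4,r3:5
c9: issue MUL r3<-Mul1 | r0:Add2,r1:Add1,r2:4,r3:Mul1
c10: CDB Add2=24; issue ADD r0<-Add2 | r0:Add2,r1:Add1,r2:4,r3:Mul1
c11: - | r0:Add2,r1:Add1,r2:4,r3:Mul1
c12: CDB Add1=48 | r0:Add2,r1:48,r2:4,r3:Mul1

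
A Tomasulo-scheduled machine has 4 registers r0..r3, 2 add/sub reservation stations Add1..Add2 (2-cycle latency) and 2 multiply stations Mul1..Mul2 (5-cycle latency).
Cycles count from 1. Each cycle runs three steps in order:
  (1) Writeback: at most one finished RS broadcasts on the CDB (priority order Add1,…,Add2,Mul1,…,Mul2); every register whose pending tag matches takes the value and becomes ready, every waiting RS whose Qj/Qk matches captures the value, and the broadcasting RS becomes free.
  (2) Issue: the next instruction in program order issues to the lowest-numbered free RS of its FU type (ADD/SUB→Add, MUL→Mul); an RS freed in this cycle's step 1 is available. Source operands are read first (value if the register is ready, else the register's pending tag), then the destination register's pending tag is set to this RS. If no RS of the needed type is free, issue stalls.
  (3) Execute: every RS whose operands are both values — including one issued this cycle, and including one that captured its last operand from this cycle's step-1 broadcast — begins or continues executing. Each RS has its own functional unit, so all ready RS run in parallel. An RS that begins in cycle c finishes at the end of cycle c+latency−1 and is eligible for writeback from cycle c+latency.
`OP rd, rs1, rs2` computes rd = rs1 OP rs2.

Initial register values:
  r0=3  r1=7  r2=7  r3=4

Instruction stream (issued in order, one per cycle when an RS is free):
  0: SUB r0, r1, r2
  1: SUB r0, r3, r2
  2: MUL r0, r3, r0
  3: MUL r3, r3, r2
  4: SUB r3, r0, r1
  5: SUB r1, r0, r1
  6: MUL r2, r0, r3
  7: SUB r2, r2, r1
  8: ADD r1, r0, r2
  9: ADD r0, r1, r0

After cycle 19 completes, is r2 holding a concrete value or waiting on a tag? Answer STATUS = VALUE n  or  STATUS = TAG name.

STATUS = VALUE 247

c1: issue SUB r0<-Add1 | r0:Add1,r1:7,r2:7,r3:4
c2: issue SUB r0<-Add2 | r0:Add2,r1:7,r2:7,r3:4
c3: CDB Add1=0; issue MUL r0<-Mul1 | r0:Mul1,r1:7,r2:7,r3:4
c4: CDB Add2=-3; issue MUL r3<-Mul2 | r0:Mul1,r1:7,r2:7,r3:Mul2
c5: issue SUB r3<-Add1 | r0:Mul1,r1:7,r2:7,r3:Add1
c6: issue SUB r1<-Add2 | r0:Mul1,r1:Add2,r2:7,r3:Add1
c7: stall | r0:Mul1,r1:Add2,r2:7,r3:Add1
c8: stall | r0:Mul1,r1:Add2,r2:7,r3:Add1
c9: CDB Mul1=-12; issue MUL r2<-Mul1 | r0:-12,r1:Add2,r2:Mul1,r3:Add1
c10: CDB Mul2=28; stall | r0:-12,r1:Add2,r2:Mul1,r3:Add1
c11: CDB Add1=-19; issue SUB r2<-Add1 | r0:-12,r1:Add2,r2:Add1,r3:-19
c12: CDB Add2=-19; issue ADD r1<-Add2 | r0:-12,r1:Add2,r2:Add1,r3:-19
c13: stall | r0:-12,r1:Add2,r2:Add1,r3:-19
c14: stall | r0:-12,r1:Add2,r2:Add1,r3:-19
c15: stall | r0:-12,r1:Add2,r2:Add1,r3:-19
c16: CDB Mul1=228; stall | r0:-12,r1:Add2,r2:Add1,r3:-19
c17: stall | r0:-12,r1:Add2,r2:Add1,r3:-19
c18: CDB Add1=247; issue ADD r0<-Add1 | r0:Add1,r1:Add2,r2:247,r3:-19
c19: - | r0:Add1,r1:Add2,r2:247,r3:-19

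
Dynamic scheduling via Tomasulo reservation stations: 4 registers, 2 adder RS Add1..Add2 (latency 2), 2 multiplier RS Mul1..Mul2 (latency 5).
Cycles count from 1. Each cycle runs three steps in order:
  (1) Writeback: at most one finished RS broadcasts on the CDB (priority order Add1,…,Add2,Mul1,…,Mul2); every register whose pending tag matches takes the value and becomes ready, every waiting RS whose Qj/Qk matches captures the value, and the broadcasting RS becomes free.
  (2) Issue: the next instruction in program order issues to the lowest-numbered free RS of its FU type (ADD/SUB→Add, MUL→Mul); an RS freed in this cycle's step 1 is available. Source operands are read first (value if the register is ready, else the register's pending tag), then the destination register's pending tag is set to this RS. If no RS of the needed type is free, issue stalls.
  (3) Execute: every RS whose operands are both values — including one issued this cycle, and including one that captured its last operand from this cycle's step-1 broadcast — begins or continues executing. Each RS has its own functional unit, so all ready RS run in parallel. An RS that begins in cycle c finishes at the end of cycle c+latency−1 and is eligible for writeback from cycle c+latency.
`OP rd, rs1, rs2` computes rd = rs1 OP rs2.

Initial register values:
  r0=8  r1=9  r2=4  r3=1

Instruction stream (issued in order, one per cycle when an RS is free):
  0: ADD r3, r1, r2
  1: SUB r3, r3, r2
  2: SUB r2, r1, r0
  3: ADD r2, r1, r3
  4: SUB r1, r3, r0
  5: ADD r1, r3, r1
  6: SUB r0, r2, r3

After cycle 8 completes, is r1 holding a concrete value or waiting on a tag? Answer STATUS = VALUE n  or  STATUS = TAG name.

STATUS = TAG Add1

cycle 1: issue ADD r3<-Add1 // r0:8,r1:9,r2:4,r3:Add1
cycle 2: issue SUB r3<-Add2 // r0:8,r1:9,r2:4,r3:Add2
cycle 3: CDB Add1=13; issue SUB r2<-Add1 // r0:8,r1:9,r2:Add1,r3:Add2
cycle 4: stall // r0:8,r1:9,r2:Add1,r3:Add2
cycle 5: CDB Add1=1; issue ADD r2<-Add1 // r0:8,r1:9,r2:Add1,r3:Add2
cycle 6: CDB Add2=9; issue SUB r1<-Add2 // r0:8,r1:Add2,r2:Add1,r3:9
cycle 7: stall // r0:8,r1:Add2,r2:Add1,r3:9
cycle 8: CDB Add1=18; issue ADD r1<-Add1 // r0:8,r1:Add1,r2:18,r3:9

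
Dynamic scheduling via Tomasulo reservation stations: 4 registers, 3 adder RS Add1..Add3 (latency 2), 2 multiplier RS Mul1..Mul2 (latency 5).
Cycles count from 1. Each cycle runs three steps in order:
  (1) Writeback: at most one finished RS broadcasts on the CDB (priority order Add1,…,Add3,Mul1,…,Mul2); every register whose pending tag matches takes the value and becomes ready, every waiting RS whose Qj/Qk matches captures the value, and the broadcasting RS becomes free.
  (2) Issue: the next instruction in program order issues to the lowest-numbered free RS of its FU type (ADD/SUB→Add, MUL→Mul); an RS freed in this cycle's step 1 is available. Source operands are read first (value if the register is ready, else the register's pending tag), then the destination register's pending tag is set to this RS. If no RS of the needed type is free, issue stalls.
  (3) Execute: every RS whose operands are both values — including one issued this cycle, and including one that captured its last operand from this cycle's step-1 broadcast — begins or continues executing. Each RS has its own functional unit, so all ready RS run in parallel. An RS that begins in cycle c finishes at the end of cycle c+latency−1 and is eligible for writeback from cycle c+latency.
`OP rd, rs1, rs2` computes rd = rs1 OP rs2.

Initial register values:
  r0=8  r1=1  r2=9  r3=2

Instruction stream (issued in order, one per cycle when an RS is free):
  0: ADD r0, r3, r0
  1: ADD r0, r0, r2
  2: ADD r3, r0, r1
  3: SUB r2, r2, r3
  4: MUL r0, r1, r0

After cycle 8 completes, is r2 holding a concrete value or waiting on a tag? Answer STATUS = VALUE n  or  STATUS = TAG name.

STATUS = TAG Add3

cycle 1: issue ADD r0<-Add1 // r0:Add1,r1:1,r2:9,r3:2
cycle 2: issue ADD r0<-Add2 // r0:Add2,r1:1,r2:9,r3:2
cycle 3: CDB Add1=10; issue ADD r3<-Add1 // r0:Add2,r1:1,r2:9,r3:Add1
cycle 4: issue SUB r2<-Add3 // r0:Add2,r1:1,r2:Add3,r3:Add1
cycle 5: CDB Add2=19; issue MUL r0<-Mul1 // r0:Mul1,r1:1,r2:Add3,r3:Add1
cycle 6: - // r0:Mul1,r1:1,r2:Add3,r3:Add1
cycle 7: CDB Add1=20 // r0:Mul1,r1:1,r2:Add3,r3:20
cycle 8: - // r0:Mul1,r1:1,r2:Add3,r3:20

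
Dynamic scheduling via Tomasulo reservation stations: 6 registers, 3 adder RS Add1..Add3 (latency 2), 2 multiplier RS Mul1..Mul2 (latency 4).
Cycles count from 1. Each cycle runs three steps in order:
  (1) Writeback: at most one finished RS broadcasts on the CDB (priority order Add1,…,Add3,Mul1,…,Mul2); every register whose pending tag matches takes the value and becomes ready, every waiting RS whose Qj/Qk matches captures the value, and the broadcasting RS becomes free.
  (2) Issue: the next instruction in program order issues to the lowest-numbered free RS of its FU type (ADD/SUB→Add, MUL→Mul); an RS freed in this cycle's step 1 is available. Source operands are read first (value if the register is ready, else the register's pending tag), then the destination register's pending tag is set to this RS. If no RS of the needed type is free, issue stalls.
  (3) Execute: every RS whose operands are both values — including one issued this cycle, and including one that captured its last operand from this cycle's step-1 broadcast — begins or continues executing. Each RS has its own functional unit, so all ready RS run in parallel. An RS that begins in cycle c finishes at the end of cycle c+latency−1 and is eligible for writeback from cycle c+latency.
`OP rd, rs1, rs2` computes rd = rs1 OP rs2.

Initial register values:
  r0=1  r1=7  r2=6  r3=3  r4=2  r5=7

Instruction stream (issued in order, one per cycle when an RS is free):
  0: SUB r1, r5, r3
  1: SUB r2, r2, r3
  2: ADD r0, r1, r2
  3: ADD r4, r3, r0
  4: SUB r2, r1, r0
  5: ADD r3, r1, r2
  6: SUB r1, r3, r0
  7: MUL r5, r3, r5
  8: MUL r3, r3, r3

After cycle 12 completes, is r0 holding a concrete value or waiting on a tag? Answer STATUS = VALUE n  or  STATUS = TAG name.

c1: issue SUB r1<-Add1 | r0:1,r1:Add1,r2:6,r3:3,r4:2,r5:7
c2: issue SUB r2<-Add2 | r0:1,r1:Add1,r2:Add2,r3:3,r4:2,r5:7
c3: CDB Add1=4; issue ADD r0<-Add1 | r0:Add1,r1:4,r2:Add2,r3:3,r4:2,r5:7
c4: CDB Add2=3; issue ADD r4<-Add2 | r0:Add1,r1:4,r2:3,r3:3,r4:Add2,r5:7
c5: issue SUB r2<-Add3 | r0:Add1,r1:4,r2:Add3,r3:3,r4:Add2,r5:7
c6: CDB Add1=7; issue ADD r3<-Add1 | r0:7,r1:4,r2:Add3,r3:Add1,r4:Add2,r5:7
c7: stall | r0:7,r1:4,r2:Add3,r3:Add1,r4:Add2,r5:7
c8: CDB Add2=10; issue SUB r1<-Add2 | r0:7,r1:Add2,r2:Add3,r3:Add1,r4:10,r5:7
c9: CDB Add3=-3; issue MUL r5<-Mul1 | r0:7,r1:Add2,r2:-3,r3:Add1,r4:10,r5:Mul1
c10: issue MUL r3<-Mul2 | r0:7,r1:Add2,r2:-3,r3:Mul2,r4:10,r5:Mul1
c11: CDB Add1=1 | r0:7,r1:Add2,r2:-3,r3:Mul2,r4:10,r5:Mul1
c12: - | r0:7,r1:Add2,r2:-3,r3:Mul2,r4:10,r5:Mul1

STATUS = VALUE 7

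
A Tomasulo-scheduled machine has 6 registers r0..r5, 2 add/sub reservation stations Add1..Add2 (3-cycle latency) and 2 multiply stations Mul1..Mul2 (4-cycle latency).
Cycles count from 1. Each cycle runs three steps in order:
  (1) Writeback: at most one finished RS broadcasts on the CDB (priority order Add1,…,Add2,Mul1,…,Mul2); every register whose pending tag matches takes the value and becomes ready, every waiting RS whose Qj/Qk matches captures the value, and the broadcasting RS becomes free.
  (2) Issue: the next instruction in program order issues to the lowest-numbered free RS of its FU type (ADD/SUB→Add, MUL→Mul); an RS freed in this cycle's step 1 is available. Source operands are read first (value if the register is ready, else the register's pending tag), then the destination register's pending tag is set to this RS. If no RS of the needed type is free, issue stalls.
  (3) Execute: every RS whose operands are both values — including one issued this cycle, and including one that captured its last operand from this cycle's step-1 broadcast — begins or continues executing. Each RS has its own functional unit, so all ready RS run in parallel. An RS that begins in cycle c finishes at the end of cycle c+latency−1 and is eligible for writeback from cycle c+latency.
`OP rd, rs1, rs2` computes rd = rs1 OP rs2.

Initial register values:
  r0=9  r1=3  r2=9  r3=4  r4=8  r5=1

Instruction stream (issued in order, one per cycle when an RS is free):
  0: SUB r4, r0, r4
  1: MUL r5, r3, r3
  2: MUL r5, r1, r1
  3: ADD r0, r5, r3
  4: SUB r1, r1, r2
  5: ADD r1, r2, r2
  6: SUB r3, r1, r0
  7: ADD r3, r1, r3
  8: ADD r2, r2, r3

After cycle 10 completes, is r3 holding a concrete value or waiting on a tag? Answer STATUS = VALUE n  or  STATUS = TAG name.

cycle 1: issue SUB r4<-Add1 // r0:9,r1:3,r2:9,r3:4,r4:Add1,r5:1
cycle 2: issue MUL r5<-Mul1 // r0:9,r1:3,r2:9,r3:4,r4:Add1,r5:Mul1
cycle 3: issue MUL r5<-Mul2 // r0:9,r1:3,r2:9,r3:4,r4:Add1,r5:Mul2
cycle 4: CDB Add1=1; issue ADD r0<-Add1 // r0:Add1,r1:3,r2:9,r3:4,r4:1,r5:Mul2
cycle 5: issue SUB r1<-Add2 // r0:Add1,r1:Add2,r2:9,r3:4,r4:1,r5:Mul2
cycle 6: CDB Mul1=16; stall // r0:Add1,r1:Add2,r2:9,r3:4,r4:1,r5:Mul2
cycle 7: CDB Mul2=9; stall // r0:Add1,r1:Add2,r2:9,r3:4,r4:1,r5:9
cycle 8: CDB Add2=-6; issue ADD r1<-Add2 // r0:Add1,r1:Add2,r2:9,r3:4,r4:1,r5:9
cycle 9: stall // r0:Add1,r1:Add2,r2:9,r3:4,r4:1,r5:9
cycle 10: CDB Add1=13; issue SUB r3<-Add1 // r0:13,r1:Add2,r2:9,r3:Add1,r4:1,r5:9

STATUS = TAG Add1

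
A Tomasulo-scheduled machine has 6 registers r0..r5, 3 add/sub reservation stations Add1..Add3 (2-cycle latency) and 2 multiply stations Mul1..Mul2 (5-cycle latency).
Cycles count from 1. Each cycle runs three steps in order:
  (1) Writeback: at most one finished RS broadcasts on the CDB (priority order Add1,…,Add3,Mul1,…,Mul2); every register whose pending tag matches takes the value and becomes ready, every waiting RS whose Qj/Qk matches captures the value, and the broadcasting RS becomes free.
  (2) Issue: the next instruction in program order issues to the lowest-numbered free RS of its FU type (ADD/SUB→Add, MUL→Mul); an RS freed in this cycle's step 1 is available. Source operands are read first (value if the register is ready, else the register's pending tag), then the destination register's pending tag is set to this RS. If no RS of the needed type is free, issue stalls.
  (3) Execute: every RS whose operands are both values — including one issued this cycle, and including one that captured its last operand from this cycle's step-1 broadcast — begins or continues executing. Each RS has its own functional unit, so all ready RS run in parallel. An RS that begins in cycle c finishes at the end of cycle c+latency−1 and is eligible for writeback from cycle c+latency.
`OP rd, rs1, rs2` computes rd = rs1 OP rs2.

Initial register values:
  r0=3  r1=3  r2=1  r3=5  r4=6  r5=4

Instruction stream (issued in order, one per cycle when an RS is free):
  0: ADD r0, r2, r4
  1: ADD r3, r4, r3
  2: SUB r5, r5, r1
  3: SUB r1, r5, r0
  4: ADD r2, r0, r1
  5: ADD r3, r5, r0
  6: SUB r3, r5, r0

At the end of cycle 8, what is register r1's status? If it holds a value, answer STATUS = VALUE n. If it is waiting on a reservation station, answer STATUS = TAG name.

c1: issue ADD r0<-Add1 | r0:Add1,r1:3,r2:1,r3:5,r4:6,r5:4
c2: issue ADD r3<-Add2 | r0:Add1,r1:3,r2:1,r3:Add2,r4:6,r5:4
c3: CDB Add1=7; issue SUB r5<-Add1 | r0:7,r1:3,r2:1,r3:Add2,r4:6,r5:Add1
c4: CDB Add2=11; issue SUB r1<-Add2 | r0:7,r1:Add2,r2:1,r3:11,r4:6,r5:Add1
c5: CDB Add1=1; issue ADD r2<-Add1 | r0:7,r1:Add2,r2:Add1,r3:11,r4:6,r5:1
c6: issue ADD r3<-Add3 | r0:7,r1:Add2,r2:Add1,r3:Add3,r4:6,r5:1
c7: CDB Add2=-6; issue SUB r3<-Add2 | r0:7,r1:-6,r2:Add1,r3:Add2,r4:6,r5:1
c8: CDB Add3=8 | r0:7,r1:-6,r2:Add1,r3:Add2,r4:6,r5:1

STATUS = VALUE -6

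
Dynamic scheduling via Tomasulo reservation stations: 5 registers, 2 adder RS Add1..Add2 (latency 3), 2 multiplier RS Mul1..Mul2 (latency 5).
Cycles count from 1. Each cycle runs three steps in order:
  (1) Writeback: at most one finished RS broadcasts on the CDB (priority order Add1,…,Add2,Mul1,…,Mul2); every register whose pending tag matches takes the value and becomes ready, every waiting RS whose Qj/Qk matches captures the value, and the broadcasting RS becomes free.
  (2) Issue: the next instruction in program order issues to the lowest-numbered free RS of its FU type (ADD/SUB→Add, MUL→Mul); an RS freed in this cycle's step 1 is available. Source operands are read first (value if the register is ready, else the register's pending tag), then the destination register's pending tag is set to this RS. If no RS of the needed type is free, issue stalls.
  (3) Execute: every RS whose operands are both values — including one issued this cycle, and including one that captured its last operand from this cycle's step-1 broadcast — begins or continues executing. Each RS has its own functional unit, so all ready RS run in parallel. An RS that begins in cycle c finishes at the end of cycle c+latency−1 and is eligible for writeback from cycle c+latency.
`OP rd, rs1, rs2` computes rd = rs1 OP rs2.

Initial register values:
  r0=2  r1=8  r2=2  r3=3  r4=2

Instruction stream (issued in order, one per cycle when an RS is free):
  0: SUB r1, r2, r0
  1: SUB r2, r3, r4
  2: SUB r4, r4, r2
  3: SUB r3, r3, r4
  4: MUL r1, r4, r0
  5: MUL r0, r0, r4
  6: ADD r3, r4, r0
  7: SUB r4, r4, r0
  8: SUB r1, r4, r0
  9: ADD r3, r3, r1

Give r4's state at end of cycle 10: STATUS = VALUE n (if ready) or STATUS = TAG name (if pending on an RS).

cycle 1: issue SUB r1<-Add1 // r0:2,r1:Add1,r2:2,r3:3,r4:2
cycle 2: issue SUB r2<-Add2 // r0:2,r1:Add1,r2:Add2,r3:3,r4:2
cycle 3: stall // r0:2,r1:Add1,r2:Add2,r3:3,r4:2
cycle 4: CDB Add1=0; issue SUB r4<-Add1 // r0:2,r1:0,r2:Add2,r3:3,r4:Add1
cycle 5: CDB Add2=1; issue SUB r3<-Add2 // r0:2,r1:0,r2:1,r3:Add2,r4:Add1
cycle 6: issue MUL r1<-Mul1 // r0:2,r1:Mul1,r2:1,r3:Add2,r4:Add1
cycle 7: issue MUL r0<-Mul2 // r0:Mul2,r1:Mul1,r2:1,r3:Add2,r4:Add1
cycle 8: CDB Add1=1; issue ADD r3<-Add1 // r0:Mul2,r1:Mul1,r2:1,r3:Add1,r4:1
cycle 9: stall // r0:Mul2,r1:Mul1,r2:1,r3:Add1,r4:1
cycle 10: stall // r0:Mul2,r1:Mul1,r2:1,r3:Add1,r4:1

STATUS = VALUE 1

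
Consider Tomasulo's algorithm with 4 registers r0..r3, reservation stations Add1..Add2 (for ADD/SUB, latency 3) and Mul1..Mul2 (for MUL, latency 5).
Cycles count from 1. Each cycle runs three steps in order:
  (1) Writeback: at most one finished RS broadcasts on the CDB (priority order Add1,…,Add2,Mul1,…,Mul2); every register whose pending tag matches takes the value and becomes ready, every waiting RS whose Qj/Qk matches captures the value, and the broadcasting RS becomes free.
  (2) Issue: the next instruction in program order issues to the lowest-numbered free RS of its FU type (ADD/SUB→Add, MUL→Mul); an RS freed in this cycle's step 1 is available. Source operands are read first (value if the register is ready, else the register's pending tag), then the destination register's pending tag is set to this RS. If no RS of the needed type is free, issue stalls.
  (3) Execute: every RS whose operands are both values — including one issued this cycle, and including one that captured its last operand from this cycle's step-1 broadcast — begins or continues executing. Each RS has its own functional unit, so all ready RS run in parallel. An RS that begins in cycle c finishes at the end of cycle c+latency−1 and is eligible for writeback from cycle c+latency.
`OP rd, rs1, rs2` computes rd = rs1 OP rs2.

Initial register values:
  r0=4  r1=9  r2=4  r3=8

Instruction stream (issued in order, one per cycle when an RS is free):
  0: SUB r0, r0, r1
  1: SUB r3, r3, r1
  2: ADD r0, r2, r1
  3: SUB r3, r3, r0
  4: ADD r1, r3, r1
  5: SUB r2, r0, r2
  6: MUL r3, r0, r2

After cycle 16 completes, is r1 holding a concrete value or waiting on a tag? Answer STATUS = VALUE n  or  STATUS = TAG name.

c1: issue SUB r0<-Add1 | r0:Add1,r1:9,r2:4,r3:8
c2: issue SUB r3<-Add2 | r0:Add1,r1:9,r2:4,r3:Add2
c3: stall | r0:Add1,r1:9,r2:4,r3:Add2
c4: CDB Add1=-5; issue ADD r0<-Add1 | r0:Add1,r1:9,r2:4,r3:Add2
c5: CDB Add2=-1; issue SUB r3<-Add2 | r0:Add1,r1:9,r2:4,r3:Add2
c6: stall | r0:Add1,r1:9,r2:4,r3:Add2
c7: CDB Add1=13; issue ADD r1<-Add1 | r0:13,r1:Add1,r2:4,r3:Add2
c8: stall | r0:13,r1:Add1,r2:4,r3:Add2
c9: stall | r0:13,r1:Add1,r2:4,r3:Add2
c10: CDB Add2=-14; issue SUB r2<-Add2 | r0:13,r1:Add1,r2:Add2,r3:-14
c11: issue MUL r3<-Mul1 | r0:13,r1:Add1,r2:Add2,r3:Mul1
c12: - | r0:13,r1:Add1,r2:Add2,r3:Mul1
c13: CDB Add1=-5 | r0:13,r1:-5,r2:Add2,r3:Mul1
c14: CDB Add2=9 | r0:13,r1:-5,r2:9,r3:Mul1
c15: - | r0:13,r1:-5,r2:9,r3:Mul1
c16: - | r0:13,r1:-5,r2:9,r3:Mul1

STATUS = VALUE -5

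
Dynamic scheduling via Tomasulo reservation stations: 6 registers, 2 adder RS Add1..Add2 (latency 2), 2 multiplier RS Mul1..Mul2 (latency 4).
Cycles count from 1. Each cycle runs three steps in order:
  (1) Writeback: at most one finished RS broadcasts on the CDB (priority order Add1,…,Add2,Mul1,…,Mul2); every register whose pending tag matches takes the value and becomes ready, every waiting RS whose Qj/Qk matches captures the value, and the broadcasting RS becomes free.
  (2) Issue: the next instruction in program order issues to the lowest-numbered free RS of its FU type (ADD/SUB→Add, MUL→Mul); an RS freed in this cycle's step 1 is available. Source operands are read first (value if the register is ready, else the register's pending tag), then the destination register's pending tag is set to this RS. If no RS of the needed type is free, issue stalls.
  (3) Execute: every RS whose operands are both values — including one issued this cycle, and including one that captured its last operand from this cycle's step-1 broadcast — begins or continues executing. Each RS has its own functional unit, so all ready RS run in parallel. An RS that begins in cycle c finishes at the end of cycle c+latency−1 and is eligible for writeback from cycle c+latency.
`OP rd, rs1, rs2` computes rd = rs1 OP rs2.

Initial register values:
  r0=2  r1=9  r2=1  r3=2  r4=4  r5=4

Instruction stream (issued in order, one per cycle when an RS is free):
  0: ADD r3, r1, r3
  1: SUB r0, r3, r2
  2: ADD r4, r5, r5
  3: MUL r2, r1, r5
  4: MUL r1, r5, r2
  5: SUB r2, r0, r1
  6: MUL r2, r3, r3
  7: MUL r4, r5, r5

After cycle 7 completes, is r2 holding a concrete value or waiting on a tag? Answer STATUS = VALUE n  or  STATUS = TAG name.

STATUS = TAG Add1

  c1: issue ADD r3<-Add1  regs: r0:2,r1:9,r2:1,r3:Add1,r4:4,r5:4
  c2: issue SUB r0<-Add2  regs: r0:Add2,r1:9,r2:1,r3:Add1,r4:4,r5:4
  c3: CDB Add1=11; issue ADD r4<-Add1  regs: r0:Add2,r1:9,r2:1,r3:11,r4:Add1,r5:4
  c4: issue MUL r2<-Mul1  regs: r0:Add2,r1:9,r2:Mul1,r3:11,r4:Add1,r5:4
  c5: CDB Add1=8; issue MUL r1<-Mul2  regs: r0:Add2,r1:Mul2,r2:Mul1,r3:11,r4:8,r5:4
  c6: CDB Add2=10; issue SUB r2<-Add1  regs: r0:10,r1:Mul2,r2:Add1,r3:11,r4:8,r5:4
  c7: stall  regs: r0:10,r1:Mul2,r2:Add1,r3:11,r4:8,r5:4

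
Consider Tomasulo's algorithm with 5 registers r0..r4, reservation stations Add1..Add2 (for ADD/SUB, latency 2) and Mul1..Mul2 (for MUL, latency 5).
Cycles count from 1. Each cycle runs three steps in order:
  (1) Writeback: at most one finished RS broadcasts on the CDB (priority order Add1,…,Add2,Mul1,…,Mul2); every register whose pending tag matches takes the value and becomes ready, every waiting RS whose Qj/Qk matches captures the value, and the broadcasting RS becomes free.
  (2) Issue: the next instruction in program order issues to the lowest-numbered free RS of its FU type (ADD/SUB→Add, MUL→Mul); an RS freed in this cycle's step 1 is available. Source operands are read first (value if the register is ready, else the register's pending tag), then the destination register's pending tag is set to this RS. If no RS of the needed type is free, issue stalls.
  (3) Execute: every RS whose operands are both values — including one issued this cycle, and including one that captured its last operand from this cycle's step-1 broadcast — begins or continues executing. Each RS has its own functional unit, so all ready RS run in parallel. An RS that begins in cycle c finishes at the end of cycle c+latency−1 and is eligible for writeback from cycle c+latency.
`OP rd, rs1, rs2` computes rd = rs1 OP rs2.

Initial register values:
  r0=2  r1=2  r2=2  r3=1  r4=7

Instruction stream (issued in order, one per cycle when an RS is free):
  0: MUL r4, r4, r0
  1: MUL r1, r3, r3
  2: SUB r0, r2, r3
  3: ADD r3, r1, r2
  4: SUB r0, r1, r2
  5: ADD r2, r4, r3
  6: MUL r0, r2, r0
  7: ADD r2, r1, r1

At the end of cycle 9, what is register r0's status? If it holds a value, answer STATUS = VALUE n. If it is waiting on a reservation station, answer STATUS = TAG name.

STATUS = VALUE -1

  c1: issue MUL r4<-Mul1  regs: r0:2,r1:2,r2:2,r3:1,r4:Mul1
  c2: issue MUL r1<-Mul2  regs: r0:2,r1:Mul2,r2:2,r3:1,r4:Mul1
  c3: issue SUB r0<-Add1  regs: r0:Add1,r1:Mul2,r2:2,r3:1,r4:Mul1
  c4: issue ADD r3<-Add2  regs: r0:Add1,r1:Mul2,r2:2,r3:Add2,r4:Mul1
  c5: CDB Add1=1; issue SUB r0<-Add1  regs: r0:Add1,r1:Mul2,r2:2,r3:Add2,r4:Mul1
  c6: CDB Mul1=14; stall  regs: r0:Add1,r1:Mul2,r2:2,r3:Add2,r4:14
  c7: CDB Mul2=1; stall  regs: r0:Add1,r1:1,r2:2,r3:Add2,r4:14
  c8: stall  regs: r0:Add1,r1:1,r2:2,r3:Add2,r4:14
  c9: CDB Add1=-1; issue ADD r2<-Add1  regs: r0:-1,r1:1,r2:Add1,r3:Add2,r4:14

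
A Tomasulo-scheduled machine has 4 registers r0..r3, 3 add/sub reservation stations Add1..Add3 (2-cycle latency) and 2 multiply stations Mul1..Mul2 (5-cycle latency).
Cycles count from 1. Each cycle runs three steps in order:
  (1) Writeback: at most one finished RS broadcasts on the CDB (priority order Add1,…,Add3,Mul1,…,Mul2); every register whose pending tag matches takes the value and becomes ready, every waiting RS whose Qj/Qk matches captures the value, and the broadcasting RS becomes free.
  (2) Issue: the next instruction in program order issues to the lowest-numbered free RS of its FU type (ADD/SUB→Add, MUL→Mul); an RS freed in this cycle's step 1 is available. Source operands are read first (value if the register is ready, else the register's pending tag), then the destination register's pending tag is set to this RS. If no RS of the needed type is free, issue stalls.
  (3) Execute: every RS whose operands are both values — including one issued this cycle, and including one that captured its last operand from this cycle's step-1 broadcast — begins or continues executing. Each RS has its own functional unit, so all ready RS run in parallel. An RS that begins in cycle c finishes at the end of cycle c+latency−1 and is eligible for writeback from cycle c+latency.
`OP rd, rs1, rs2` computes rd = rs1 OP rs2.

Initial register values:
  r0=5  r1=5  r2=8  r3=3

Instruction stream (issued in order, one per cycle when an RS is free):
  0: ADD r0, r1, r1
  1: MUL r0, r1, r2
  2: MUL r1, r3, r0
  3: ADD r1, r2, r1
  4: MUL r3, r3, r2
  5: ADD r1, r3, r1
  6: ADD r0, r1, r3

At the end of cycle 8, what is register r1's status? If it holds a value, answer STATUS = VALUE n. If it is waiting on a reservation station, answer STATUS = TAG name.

STATUS = TAG Add2

  c1: issue ADD r0<-Add1  regs: r0:Add1,r1:5,r2:8,r3:3
  c2: issue MUL r0<-Mul1  regs: r0:Mul1,r1:5,r2:8,r3:3
  c3: CDB Add1=10; issue MUL r1<-Mul2  regs: r0:Mul1,r1:Mul2,r2:8,r3:3
  c4: issue ADD r1<-Add1  regs: r0:Mul1,r1:Add1,r2:8,r3:3
  c5: stall  regs: r0:Mul1,r1:Add1,r2:8,r3:3
  c6: stall  regs: r0:Mul1,r1:Add1,r2:8,r3:3
  c7: CDB Mul1=40; issue MUL r3<-Mul1  regs: r0:40,r1:Add1,r2:8,r3:Mul1
  c8: issue ADD r1<-Add2  regs: r0:40,r1:Add2,r2:8,r3:Mul1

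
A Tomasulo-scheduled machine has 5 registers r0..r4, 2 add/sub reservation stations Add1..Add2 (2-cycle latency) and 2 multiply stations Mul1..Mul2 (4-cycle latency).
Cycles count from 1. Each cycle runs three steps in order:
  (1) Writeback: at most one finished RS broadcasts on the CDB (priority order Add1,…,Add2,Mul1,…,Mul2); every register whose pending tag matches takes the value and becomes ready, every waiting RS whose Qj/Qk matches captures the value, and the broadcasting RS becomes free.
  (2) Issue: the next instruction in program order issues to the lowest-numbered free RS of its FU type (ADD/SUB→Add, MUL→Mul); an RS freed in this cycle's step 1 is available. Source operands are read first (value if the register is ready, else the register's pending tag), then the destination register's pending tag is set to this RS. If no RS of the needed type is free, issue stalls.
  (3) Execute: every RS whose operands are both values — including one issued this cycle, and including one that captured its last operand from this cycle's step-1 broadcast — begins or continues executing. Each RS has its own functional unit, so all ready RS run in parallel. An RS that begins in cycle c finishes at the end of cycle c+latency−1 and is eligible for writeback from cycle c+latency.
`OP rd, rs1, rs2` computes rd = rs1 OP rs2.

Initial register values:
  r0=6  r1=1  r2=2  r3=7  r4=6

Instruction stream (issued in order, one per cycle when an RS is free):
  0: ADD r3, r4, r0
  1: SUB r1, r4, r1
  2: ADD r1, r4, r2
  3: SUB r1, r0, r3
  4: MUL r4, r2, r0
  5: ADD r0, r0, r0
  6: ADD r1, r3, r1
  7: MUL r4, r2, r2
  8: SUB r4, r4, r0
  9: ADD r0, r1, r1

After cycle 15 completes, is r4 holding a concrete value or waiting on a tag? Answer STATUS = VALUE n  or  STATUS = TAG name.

c1: issue ADD r3<-Add1 | r0:6,r1:1,r2:2,r3:Add1,r4:6
c2: issue SUB r1<-Add2 | r0:6,r1:Add2,r2:2,r3:Add1,r4:6
c3: CDB Add1=12; issue ADD r1<-Add1 | r0:6,r1:Add1,r2:2,r3:12,r4:6
c4: CDB Add2=5; issue SUB r1<-Add2 | r0:6,r1:Add2,r2:2,r3:12,r4:6
c5: CDB Add1=8; issue MUL r4<-Mul1 | r0:6,r1:Add2,r2:2,r3:12,r4:Mul1
c6: CDB Add2=-6; issue ADD r0<-Add1 | r0:Add1,r1:-6,r2:2,r3:12,r4:Mul1
c7: issue ADD r1<-Add2 | r0:Add1,r1:Add2,r2:2,r3:12,r4:Mul1
c8: CDB Add1=12; issue MUL r4<-Mul2 | r0:12,r1:Add2,r2:2,r3:12,r4:Mul2
c9: CDB Add2=6; issue SUB r4<-Add1 | r0:12,r1:6,r2:2,r3:12,r4:Add1
c10: CDB Mul1=12; issue ADD r0<-Add2 | r0:Add2,r1:6,r2:2,r3:12,r4:Add1
c11: - | r0:Add2,r1:6,r2:2,r3:12,r4:Add1
c12: CDB Add2=12 | r0:12,r1:6,r2:2,r3:12,r4:Add1
c13: CDB Mul2=4 | r0:12,r1:6,r2:2,r3:12,r4:Add1
c14: - | r0:12,r1:6,r2:2,r3:12,r4:Add1
c15: CDB Add1=-8 | r0:12,r1:6,r2:2,r3:12,r4:-8

STATUS = VALUE -8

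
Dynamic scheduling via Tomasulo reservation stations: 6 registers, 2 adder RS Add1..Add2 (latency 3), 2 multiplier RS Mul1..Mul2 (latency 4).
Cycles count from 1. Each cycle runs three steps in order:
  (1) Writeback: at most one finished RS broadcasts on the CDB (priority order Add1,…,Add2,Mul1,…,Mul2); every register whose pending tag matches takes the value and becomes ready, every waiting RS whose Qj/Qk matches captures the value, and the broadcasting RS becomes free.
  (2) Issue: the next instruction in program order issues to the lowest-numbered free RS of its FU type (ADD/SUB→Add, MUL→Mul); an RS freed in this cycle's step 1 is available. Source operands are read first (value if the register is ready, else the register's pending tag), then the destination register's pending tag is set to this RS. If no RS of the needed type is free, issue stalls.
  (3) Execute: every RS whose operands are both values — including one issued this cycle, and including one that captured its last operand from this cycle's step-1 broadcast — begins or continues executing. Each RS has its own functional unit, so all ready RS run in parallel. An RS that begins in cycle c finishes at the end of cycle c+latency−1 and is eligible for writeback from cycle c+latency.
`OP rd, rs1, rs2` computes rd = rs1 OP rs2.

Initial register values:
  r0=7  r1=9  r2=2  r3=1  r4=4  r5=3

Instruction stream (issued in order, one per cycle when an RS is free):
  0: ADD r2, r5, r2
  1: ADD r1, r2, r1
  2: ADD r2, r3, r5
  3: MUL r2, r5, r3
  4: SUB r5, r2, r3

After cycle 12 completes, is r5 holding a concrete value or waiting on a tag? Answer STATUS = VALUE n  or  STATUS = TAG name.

c1: issue ADD r2<-Add1 | r0:7,r1:9,r2:Add1,r3:1,r4:4,r5:3
c2: issue ADD r1<-Add2 | r0:7,r1:Add2,r2:Add1,r3:1,r4:4,r5:3
c3: stall | r0:7,r1:Add2,r2:Add1,r3:1,r4:4,r5:3
c4: CDB Add1=5; issue ADD r2<-Add1 | r0:7,r1:Add2,r2:Add1,r3:1,r4:4,r5:3
c5: issue MUL r2<-Mul1 | r0:7,r1:Add2,r2:Mul1,r3:1,r4:4,r5:3
c6: stall | r0:7,r1:Add2,r2:Mul1,r3:1,r4:4,r5:3
c7: CDB Add1=4; issue SUB r5<-Add1 | r0:7,r1:Add2,r2:Mul1,r3:1,r4:4,r5:Add1
c8: CDB Add2=14 | r0:7,r1:14,r2:Mul1,r3:1,r4:4,r5:Add1
c9: CDB Mul1=3 | r0:7,r1:14,r2:3,r3:1,r4:4,r5:Add1
c10: - | r0:7,r1:14,r2:3,r3:1,r4:4,r5:Add1
c11: - | r0:7,r1:14,r2:3,r3:1,r4:4,r5:Add1
c12: CDB Add1=2 | r0:7,r1:14,r2:3,r3:1,r4:4,r5:2

STATUS = VALUE 2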